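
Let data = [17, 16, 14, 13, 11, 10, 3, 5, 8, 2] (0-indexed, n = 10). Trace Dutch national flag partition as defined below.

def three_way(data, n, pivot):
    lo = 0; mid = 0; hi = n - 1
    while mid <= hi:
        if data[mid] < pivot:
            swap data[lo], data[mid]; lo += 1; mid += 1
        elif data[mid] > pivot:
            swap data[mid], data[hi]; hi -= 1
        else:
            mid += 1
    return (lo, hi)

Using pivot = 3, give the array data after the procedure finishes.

[2, 3, 13, 11, 10, 14, 5, 8, 16, 17]

pivot = 3; lo=0, mid=0, hi=9
data[mid]=17>3: swap data[0],data[9]; hi=8 → [2, 16, 14, 13, 11, 10, 3, 5, 8, 17]
data[mid]=2<3: swap data[0],data[0]; lo=1,mid=1 → [2, 16, 14, 13, 11, 10, 3, 5, 8, 17]
data[mid]=16>3: swap data[1],data[8]; hi=7 → [2, 8, 14, 13, 11, 10, 3, 5, 16, 17]
data[mid]=8>3: swap data[1],data[7]; hi=6 → [2, 5, 14, 13, 11, 10, 3, 8, 16, 17]
data[mid]=5>3: swap data[1],data[6]; hi=5 → [2, 3, 14, 13, 11, 10, 5, 8, 16, 17]
data[mid]=3=3: mid=2
data[mid]=14>3: swap data[2],data[5]; hi=4 → [2, 3, 10, 13, 11, 14, 5, 8, 16, 17]
data[mid]=10>3: swap data[2],data[4]; hi=3 → [2, 3, 11, 13, 10, 14, 5, 8, 16, 17]
data[mid]=11>3: swap data[2],data[3]; hi=2 → [2, 3, 13, 11, 10, 14, 5, 8, 16, 17]
data[mid]=13>3: swap data[2],data[2]; hi=1 → [2, 3, 13, 11, 10, 14, 5, 8, 16, 17]
end: lo=1, hi=1; data = [2, 3, 13, 11, 10, 14, 5, 8, 16, 17]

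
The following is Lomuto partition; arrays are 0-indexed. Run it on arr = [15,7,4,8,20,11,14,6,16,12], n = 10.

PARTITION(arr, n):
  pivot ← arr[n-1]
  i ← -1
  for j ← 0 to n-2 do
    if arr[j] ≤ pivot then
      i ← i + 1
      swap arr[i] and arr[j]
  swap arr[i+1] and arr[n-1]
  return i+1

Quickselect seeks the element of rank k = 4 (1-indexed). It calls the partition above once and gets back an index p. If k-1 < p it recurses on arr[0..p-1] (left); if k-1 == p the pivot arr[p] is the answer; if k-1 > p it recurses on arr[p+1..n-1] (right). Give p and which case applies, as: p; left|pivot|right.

5; left

pivot=12, i=-1
j=0: 15>12, skip
j=1: 7≤12, i=0, swap(0,1) ⇒ [7,15,4,8,20,11,14,6,16,12]
j=2: 4≤12, i=1, swap(1,2) ⇒ [7,4,15,8,20,11,14,6,16,12]
j=3: 8≤12, i=2, swap(2,3) ⇒ [7,4,8,15,20,11,14,6,16,12]
j=4: 20>12, skip
j=5: 11≤12, i=3, swap(3,5) ⇒ [7,4,8,11,20,15,14,6,16,12]
j=6: 14>12, skip
j=7: 6≤12, i=4, swap(4,7) ⇒ [7,4,8,11,6,15,14,20,16,12]
j=8: 16>12, skip
swap(5,9) ⇒ [7,4,8,11,6,12,14,20,16,15]; return 5
p = 5; k-1 = 3 < 5 ⇒ left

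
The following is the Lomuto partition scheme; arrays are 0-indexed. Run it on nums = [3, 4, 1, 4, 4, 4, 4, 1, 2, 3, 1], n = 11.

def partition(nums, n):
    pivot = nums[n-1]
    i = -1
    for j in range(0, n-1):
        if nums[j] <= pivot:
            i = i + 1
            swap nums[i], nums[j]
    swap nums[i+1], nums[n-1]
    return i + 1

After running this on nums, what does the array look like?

pivot = nums[10] = 1; i = -1
j=0: nums[0]=3 > 1 → no swap
j=1: nums[1]=4 > 1 → no swap
j=2: nums[2]=1 ≤ 1 → i=0, swap nums[0],nums[2] → [1, 4, 3, 4, 4, 4, 4, 1, 2, 3, 1]
j=3: nums[3]=4 > 1 → no swap
j=4: nums[4]=4 > 1 → no swap
j=5: nums[5]=4 > 1 → no swap
j=6: nums[6]=4 > 1 → no swap
j=7: nums[7]=1 ≤ 1 → i=1, swap nums[1],nums[7] → [1, 1, 3, 4, 4, 4, 4, 4, 2, 3, 1]
j=8: nums[8]=2 > 1 → no swap
j=9: nums[9]=3 > 1 → no swap
final swap nums[2],nums[10] → [1, 1, 1, 4, 4, 4, 4, 4, 2, 3, 3]; return 2

[1, 1, 1, 4, 4, 4, 4, 4, 2, 3, 3]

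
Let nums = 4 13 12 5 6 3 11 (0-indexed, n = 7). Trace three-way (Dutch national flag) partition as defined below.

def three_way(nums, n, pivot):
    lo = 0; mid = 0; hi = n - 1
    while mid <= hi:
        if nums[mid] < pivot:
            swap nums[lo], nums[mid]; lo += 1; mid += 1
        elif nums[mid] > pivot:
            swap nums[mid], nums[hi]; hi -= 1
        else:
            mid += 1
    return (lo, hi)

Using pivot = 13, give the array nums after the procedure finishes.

4 12 5 6 3 11 13

lo=0 mid=0 hi=6
4<13: swap(0,0), lo=1 mid=1 ⇒ 4 13 12 5 6 3 11
13=13: mid=2
12<13: swap(1,2), lo=2 mid=3 ⇒ 4 12 13 5 6 3 11
5<13: swap(2,3), lo=3 mid=4 ⇒ 4 12 5 13 6 3 11
6<13: swap(3,4), lo=4 mid=5 ⇒ 4 12 5 6 13 3 11
3<13: swap(4,5), lo=5 mid=6 ⇒ 4 12 5 6 3 13 11
11<13: swap(5,6), lo=6 mid=7 ⇒ 4 12 5 6 3 11 13
done. lo=6 hi=6; nums=4 12 5 6 3 11 13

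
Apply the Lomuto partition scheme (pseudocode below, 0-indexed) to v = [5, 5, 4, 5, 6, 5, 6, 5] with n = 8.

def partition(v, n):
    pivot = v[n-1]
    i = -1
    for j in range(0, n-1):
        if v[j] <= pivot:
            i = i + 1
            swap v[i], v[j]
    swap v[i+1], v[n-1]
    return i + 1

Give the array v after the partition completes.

[5, 5, 4, 5, 5, 5, 6, 6]

pivot = v[7] = 5; i = -1
j=0: v[0]=5 ≤ 5 → i=0, swap v[0],v[0] (no change) → [5, 5, 4, 5, 6, 5, 6, 5]
j=1: v[1]=5 ≤ 5 → i=1, swap v[1],v[1] (no change) → [5, 5, 4, 5, 6, 5, 6, 5]
j=2: v[2]=4 ≤ 5 → i=2, swap v[2],v[2] (no change) → [5, 5, 4, 5, 6, 5, 6, 5]
j=3: v[3]=5 ≤ 5 → i=3, swap v[3],v[3] (no change) → [5, 5, 4, 5, 6, 5, 6, 5]
j=4: v[4]=6 > 5 → no swap
j=5: v[5]=5 ≤ 5 → i=4, swap v[4],v[5] → [5, 5, 4, 5, 5, 6, 6, 5]
j=6: v[6]=6 > 5 → no swap
final swap v[5],v[7] → [5, 5, 4, 5, 5, 5, 6, 6]; return 5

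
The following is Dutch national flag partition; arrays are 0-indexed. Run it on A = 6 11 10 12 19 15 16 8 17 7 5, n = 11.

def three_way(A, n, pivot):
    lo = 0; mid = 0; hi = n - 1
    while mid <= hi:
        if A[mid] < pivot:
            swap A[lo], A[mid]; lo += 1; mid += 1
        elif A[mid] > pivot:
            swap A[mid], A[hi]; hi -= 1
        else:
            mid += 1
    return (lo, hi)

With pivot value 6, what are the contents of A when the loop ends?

5 6 12 19 15 16 8 17 7 10 11

lo=0 mid=0 hi=10
6=6: mid=1
11>6: swap(1,10), hi=9 ⇒ 6 5 10 12 19 15 16 8 17 7 11
5<6: swap(0,1), lo=1 mid=2 ⇒ 5 6 10 12 19 15 16 8 17 7 11
10>6: swap(2,9), hi=8 ⇒ 5 6 7 12 19 15 16 8 17 10 11
7>6: swap(2,8), hi=7 ⇒ 5 6 17 12 19 15 16 8 7 10 11
17>6: swap(2,7), hi=6 ⇒ 5 6 8 12 19 15 16 17 7 10 11
8>6: swap(2,6), hi=5 ⇒ 5 6 16 12 19 15 8 17 7 10 11
16>6: swap(2,5), hi=4 ⇒ 5 6 15 12 19 16 8 17 7 10 11
15>6: swap(2,4), hi=3 ⇒ 5 6 19 12 15 16 8 17 7 10 11
19>6: swap(2,3), hi=2 ⇒ 5 6 12 19 15 16 8 17 7 10 11
12>6: swap(2,2), hi=1 ⇒ 5 6 12 19 15 16 8 17 7 10 11
done. lo=1 hi=1; A=5 6 12 19 15 16 8 17 7 10 11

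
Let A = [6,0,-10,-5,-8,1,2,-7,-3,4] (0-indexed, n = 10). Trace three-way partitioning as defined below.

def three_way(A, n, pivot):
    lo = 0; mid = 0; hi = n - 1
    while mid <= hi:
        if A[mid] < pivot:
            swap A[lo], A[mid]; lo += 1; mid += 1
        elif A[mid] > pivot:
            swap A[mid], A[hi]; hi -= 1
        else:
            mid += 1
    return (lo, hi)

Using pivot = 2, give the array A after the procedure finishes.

pivot = 2; lo=0, mid=0, hi=9
A[mid]=6>2: swap A[0],A[9]; hi=8 → [4,0,-10,-5,-8,1,2,-7,-3,6]
A[mid]=4>2: swap A[0],A[8]; hi=7 → [-3,0,-10,-5,-8,1,2,-7,4,6]
A[mid]=-3<2: swap A[0],A[0]; lo=1,mid=1 → [-3,0,-10,-5,-8,1,2,-7,4,6]
A[mid]=0<2: swap A[1],A[1]; lo=2,mid=2 → [-3,0,-10,-5,-8,1,2,-7,4,6]
A[mid]=-10<2: swap A[2],A[2]; lo=3,mid=3 → [-3,0,-10,-5,-8,1,2,-7,4,6]
A[mid]=-5<2: swap A[3],A[3]; lo=4,mid=4 → [-3,0,-10,-5,-8,1,2,-7,4,6]
A[mid]=-8<2: swap A[4],A[4]; lo=5,mid=5 → [-3,0,-10,-5,-8,1,2,-7,4,6]
A[mid]=1<2: swap A[5],A[5]; lo=6,mid=6 → [-3,0,-10,-5,-8,1,2,-7,4,6]
A[mid]=2=2: mid=7
A[mid]=-7<2: swap A[6],A[7]; lo=7,mid=8 → [-3,0,-10,-5,-8,1,-7,2,4,6]
end: lo=7, hi=7; A = [-3,0,-10,-5,-8,1,-7,2,4,6]

[-3,0,-10,-5,-8,1,-7,2,4,6]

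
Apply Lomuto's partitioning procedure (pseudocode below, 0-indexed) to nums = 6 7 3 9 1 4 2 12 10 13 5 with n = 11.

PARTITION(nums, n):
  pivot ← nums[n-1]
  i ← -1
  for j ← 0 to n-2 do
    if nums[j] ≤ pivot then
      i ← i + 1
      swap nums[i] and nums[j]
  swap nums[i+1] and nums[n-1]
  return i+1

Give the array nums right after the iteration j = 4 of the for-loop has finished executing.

3 1 6 9 7 4 2 12 10 13 5

pivot=5, i=-1
j=0: 6>5, skip
j=1: 7>5, skip
j=2: 3≤5, i=0, swap(0,2) ⇒ 3 7 6 9 1 4 2 12 10 13 5
j=3: 9>5, skip
j=4: 1≤5, i=1, swap(1,4) ⇒ 3 1 6 9 7 4 2 12 10 13 5
(after j=4) nums = 3 1 6 9 7 4 2 12 10 13 5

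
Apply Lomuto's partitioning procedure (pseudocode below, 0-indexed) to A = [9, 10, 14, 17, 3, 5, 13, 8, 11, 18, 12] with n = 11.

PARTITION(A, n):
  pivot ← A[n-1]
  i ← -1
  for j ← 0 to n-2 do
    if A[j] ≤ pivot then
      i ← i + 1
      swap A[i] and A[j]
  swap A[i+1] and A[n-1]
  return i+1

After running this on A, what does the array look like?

[9, 10, 3, 5, 8, 11, 12, 14, 17, 18, 13]

pivot=12, i=-1
j=0: 9≤12, i=0, swap(0,0) ⇒ [9, 10, 14, 17, 3, 5, 13, 8, 11, 18, 12]
j=1: 10≤12, i=1, swap(1,1) ⇒ [9, 10, 14, 17, 3, 5, 13, 8, 11, 18, 12]
j=2: 14>12, skip
j=3: 17>12, skip
j=4: 3≤12, i=2, swap(2,4) ⇒ [9, 10, 3, 17, 14, 5, 13, 8, 11, 18, 12]
j=5: 5≤12, i=3, swap(3,5) ⇒ [9, 10, 3, 5, 14, 17, 13, 8, 11, 18, 12]
j=6: 13>12, skip
j=7: 8≤12, i=4, swap(4,7) ⇒ [9, 10, 3, 5, 8, 17, 13, 14, 11, 18, 12]
j=8: 11≤12, i=5, swap(5,8) ⇒ [9, 10, 3, 5, 8, 11, 13, 14, 17, 18, 12]
j=9: 18>12, skip
swap(6,10) ⇒ [9, 10, 3, 5, 8, 11, 12, 14, 17, 18, 13]; return 6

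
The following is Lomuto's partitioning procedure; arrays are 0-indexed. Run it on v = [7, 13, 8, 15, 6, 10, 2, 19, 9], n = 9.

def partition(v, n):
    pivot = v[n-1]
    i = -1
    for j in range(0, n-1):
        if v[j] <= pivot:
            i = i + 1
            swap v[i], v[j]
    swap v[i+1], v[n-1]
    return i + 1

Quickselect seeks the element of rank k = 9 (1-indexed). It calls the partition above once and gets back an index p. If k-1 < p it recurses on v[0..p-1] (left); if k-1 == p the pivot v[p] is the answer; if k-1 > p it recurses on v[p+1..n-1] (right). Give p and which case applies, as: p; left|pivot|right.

pivot = v[8] = 9; i = -1
j=0: v[0]=7 ≤ 9 → i=0, swap v[0],v[0] (no change) → [7, 13, 8, 15, 6, 10, 2, 19, 9]
j=1: v[1]=13 > 9 → no swap
j=2: v[2]=8 ≤ 9 → i=1, swap v[1],v[2] → [7, 8, 13, 15, 6, 10, 2, 19, 9]
j=3: v[3]=15 > 9 → no swap
j=4: v[4]=6 ≤ 9 → i=2, swap v[2],v[4] → [7, 8, 6, 15, 13, 10, 2, 19, 9]
j=5: v[5]=10 > 9 → no swap
j=6: v[6]=2 ≤ 9 → i=3, swap v[3],v[6] → [7, 8, 6, 2, 13, 10, 15, 19, 9]
j=7: v[7]=19 > 9 → no swap
final swap v[4],v[8] → [7, 8, 6, 2, 9, 10, 15, 19, 13]; return 4
p = 4; k-1 = 8 > 4 ⇒ right

4; right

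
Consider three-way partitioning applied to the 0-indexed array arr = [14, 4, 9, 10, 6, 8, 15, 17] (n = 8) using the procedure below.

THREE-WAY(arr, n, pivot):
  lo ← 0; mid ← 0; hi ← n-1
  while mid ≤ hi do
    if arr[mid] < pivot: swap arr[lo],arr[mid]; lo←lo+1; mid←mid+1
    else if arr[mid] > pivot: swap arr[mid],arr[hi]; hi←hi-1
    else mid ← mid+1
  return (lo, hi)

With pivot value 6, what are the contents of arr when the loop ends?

lo=0 mid=0 hi=7
14>6: swap(0,7), hi=6 ⇒ [17, 4, 9, 10, 6, 8, 15, 14]
17>6: swap(0,6), hi=5 ⇒ [15, 4, 9, 10, 6, 8, 17, 14]
15>6: swap(0,5), hi=4 ⇒ [8, 4, 9, 10, 6, 15, 17, 14]
8>6: swap(0,4), hi=3 ⇒ [6, 4, 9, 10, 8, 15, 17, 14]
6=6: mid=1
4<6: swap(0,1), lo=1 mid=2 ⇒ [4, 6, 9, 10, 8, 15, 17, 14]
9>6: swap(2,3), hi=2 ⇒ [4, 6, 10, 9, 8, 15, 17, 14]
10>6: swap(2,2), hi=1 ⇒ [4, 6, 10, 9, 8, 15, 17, 14]
done. lo=1 hi=1; arr=[4, 6, 10, 9, 8, 15, 17, 14]

[4, 6, 10, 9, 8, 15, 17, 14]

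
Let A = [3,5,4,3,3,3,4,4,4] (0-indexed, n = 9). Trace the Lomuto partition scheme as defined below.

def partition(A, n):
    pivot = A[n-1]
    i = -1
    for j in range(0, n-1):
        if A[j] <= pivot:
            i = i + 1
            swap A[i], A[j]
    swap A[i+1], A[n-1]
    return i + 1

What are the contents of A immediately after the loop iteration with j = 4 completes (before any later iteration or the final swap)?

pivot = A[8] = 4; i = -1
j=0: A[0]=3 ≤ 4 → i=0, swap A[0],A[0] (no change) → [3,5,4,3,3,3,4,4,4]
j=1: A[1]=5 > 4 → no swap
j=2: A[2]=4 ≤ 4 → i=1, swap A[1],A[2] → [3,4,5,3,3,3,4,4,4]
j=3: A[3]=3 ≤ 4 → i=2, swap A[2],A[3] → [3,4,3,5,3,3,4,4,4]
j=4: A[4]=3 ≤ 4 → i=3, swap A[3],A[4] → [3,4,3,3,5,3,4,4,4]
(after j=4) A = [3,4,3,3,5,3,4,4,4]

[3,4,3,3,5,3,4,4,4]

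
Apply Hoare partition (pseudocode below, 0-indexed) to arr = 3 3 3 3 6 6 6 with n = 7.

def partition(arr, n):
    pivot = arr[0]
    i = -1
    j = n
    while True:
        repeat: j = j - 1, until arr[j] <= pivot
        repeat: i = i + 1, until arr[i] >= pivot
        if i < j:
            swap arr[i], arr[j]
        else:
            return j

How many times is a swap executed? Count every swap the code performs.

2

pivot=3
j stops at 3 (3), i stops at 0 (3); swap ⇒ 3 3 3 3 6 6 6
j stops at 2 (3), i stops at 1 (3); swap ⇒ 3 3 3 3 6 6 6
j stops at 1, i stops at 2; i≥j ⇒ return 1. arr=3 3 3 3 6 6 6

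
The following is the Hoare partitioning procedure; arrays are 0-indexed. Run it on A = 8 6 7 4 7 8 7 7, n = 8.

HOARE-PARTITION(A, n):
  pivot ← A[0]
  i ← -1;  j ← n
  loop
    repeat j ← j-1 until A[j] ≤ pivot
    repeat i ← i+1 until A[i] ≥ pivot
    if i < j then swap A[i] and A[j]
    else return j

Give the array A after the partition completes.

pivot=8
j stops at 7 (7), i stops at 0 (8); swap ⇒ 7 6 7 4 7 8 7 8
j stops at 6 (7), i stops at 5 (8); swap ⇒ 7 6 7 4 7 7 8 8
j stops at 5, i stops at 6; i≥j ⇒ return 5. A=7 6 7 4 7 7 8 8

7 6 7 4 7 7 8 8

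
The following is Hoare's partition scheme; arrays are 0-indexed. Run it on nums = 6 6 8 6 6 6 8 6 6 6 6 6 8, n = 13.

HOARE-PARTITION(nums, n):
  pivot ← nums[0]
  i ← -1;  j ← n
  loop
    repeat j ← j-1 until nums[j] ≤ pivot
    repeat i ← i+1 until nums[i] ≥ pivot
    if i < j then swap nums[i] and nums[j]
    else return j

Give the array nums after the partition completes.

pivot = nums[0] = 6; i = -1, j = 13
j→11 (nums[11]=6≤6), i→0 (nums[0]=6≥6); i<j, swap → 6 6 8 6 6 6 8 6 6 6 6 6 8
j→10 (nums[10]=6≤6), i→1 (nums[1]=6≥6); i<j, swap → 6 6 8 6 6 6 8 6 6 6 6 6 8
j→9 (nums[9]=6≤6), i→2 (nums[2]=8≥6); i<j, swap → 6 6 6 6 6 6 8 6 6 8 6 6 8
j→8 (nums[8]=6≤6), i→3 (nums[3]=6≥6); i<j, swap → 6 6 6 6 6 6 8 6 6 8 6 6 8
j→7 (nums[7]=6≤6), i→4 (nums[4]=6≥6); i<j, swap → 6 6 6 6 6 6 8 6 6 8 6 6 8
j→5, i→5; i≥j, return j=5. nums = 6 6 6 6 6 6 8 6 6 8 6 6 8

6 6 6 6 6 6 8 6 6 8 6 6 8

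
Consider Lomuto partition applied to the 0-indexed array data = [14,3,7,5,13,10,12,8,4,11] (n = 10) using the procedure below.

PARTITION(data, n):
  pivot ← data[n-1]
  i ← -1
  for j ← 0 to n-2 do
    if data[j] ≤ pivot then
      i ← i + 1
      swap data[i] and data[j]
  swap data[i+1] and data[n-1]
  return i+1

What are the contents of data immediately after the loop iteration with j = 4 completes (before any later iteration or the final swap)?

pivot = data[9] = 11; i = -1
j=0: data[0]=14 > 11 → no swap
j=1: data[1]=3 ≤ 11 → i=0, swap data[0],data[1] → [3,14,7,5,13,10,12,8,4,11]
j=2: data[2]=7 ≤ 11 → i=1, swap data[1],data[2] → [3,7,14,5,13,10,12,8,4,11]
j=3: data[3]=5 ≤ 11 → i=2, swap data[2],data[3] → [3,7,5,14,13,10,12,8,4,11]
j=4: data[4]=13 > 11 → no swap
(after j=4) data = [3,7,5,14,13,10,12,8,4,11]

[3,7,5,14,13,10,12,8,4,11]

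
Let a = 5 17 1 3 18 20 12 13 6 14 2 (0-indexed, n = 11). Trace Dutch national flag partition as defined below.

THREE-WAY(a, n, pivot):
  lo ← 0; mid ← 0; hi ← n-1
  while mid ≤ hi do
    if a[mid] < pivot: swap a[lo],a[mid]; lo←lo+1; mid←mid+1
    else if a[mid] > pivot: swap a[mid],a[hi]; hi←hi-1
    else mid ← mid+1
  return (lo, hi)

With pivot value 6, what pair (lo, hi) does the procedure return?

pivot = 6; lo=0, mid=0, hi=10
a[mid]=5<6: swap a[0],a[0]; lo=1,mid=1 → 5 17 1 3 18 20 12 13 6 14 2
a[mid]=17>6: swap a[1],a[10]; hi=9 → 5 2 1 3 18 20 12 13 6 14 17
a[mid]=2<6: swap a[1],a[1]; lo=2,mid=2 → 5 2 1 3 18 20 12 13 6 14 17
a[mid]=1<6: swap a[2],a[2]; lo=3,mid=3 → 5 2 1 3 18 20 12 13 6 14 17
a[mid]=3<6: swap a[3],a[3]; lo=4,mid=4 → 5 2 1 3 18 20 12 13 6 14 17
a[mid]=18>6: swap a[4],a[9]; hi=8 → 5 2 1 3 14 20 12 13 6 18 17
a[mid]=14>6: swap a[4],a[8]; hi=7 → 5 2 1 3 6 20 12 13 14 18 17
a[mid]=6=6: mid=5
a[mid]=20>6: swap a[5],a[7]; hi=6 → 5 2 1 3 6 13 12 20 14 18 17
a[mid]=13>6: swap a[5],a[6]; hi=5 → 5 2 1 3 6 12 13 20 14 18 17
a[mid]=12>6: swap a[5],a[5]; hi=4 → 5 2 1 3 6 12 13 20 14 18 17
end: lo=4, hi=4; a = 5 2 1 3 6 12 13 20 14 18 17

(4, 4)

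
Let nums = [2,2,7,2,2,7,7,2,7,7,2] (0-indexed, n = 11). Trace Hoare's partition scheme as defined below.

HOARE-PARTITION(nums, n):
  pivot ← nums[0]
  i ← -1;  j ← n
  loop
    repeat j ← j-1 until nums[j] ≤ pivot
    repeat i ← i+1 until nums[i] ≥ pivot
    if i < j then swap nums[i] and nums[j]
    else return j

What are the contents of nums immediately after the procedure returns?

pivot=2
j stops at 10 (2), i stops at 0 (2); swap ⇒ [2,2,7,2,2,7,7,2,7,7,2]
j stops at 7 (2), i stops at 1 (2); swap ⇒ [2,2,7,2,2,7,7,2,7,7,2]
j stops at 4 (2), i stops at 2 (7); swap ⇒ [2,2,2,2,7,7,7,2,7,7,2]
j stops at 3, i stops at 3; i≥j ⇒ return 3. nums=[2,2,2,2,7,7,7,2,7,7,2]

[2,2,2,2,7,7,7,2,7,7,2]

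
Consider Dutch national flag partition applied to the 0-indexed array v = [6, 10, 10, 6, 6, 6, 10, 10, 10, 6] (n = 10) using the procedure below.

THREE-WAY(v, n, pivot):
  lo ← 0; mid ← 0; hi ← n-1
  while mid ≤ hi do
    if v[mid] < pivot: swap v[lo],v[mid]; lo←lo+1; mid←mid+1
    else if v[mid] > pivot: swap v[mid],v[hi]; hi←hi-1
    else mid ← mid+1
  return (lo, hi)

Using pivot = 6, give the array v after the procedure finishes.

pivot = 6; lo=0, mid=0, hi=9
v[mid]=6=6: mid=1
v[mid]=10>6: swap v[1],v[9]; hi=8 → [6, 6, 10, 6, 6, 6, 10, 10, 10, 10]
v[mid]=6=6: mid=2
v[mid]=10>6: swap v[2],v[8]; hi=7 → [6, 6, 10, 6, 6, 6, 10, 10, 10, 10]
v[mid]=10>6: swap v[2],v[7]; hi=6 → [6, 6, 10, 6, 6, 6, 10, 10, 10, 10]
v[mid]=10>6: swap v[2],v[6]; hi=5 → [6, 6, 10, 6, 6, 6, 10, 10, 10, 10]
v[mid]=10>6: swap v[2],v[5]; hi=4 → [6, 6, 6, 6, 6, 10, 10, 10, 10, 10]
v[mid]=6=6: mid=3
v[mid]=6=6: mid=4
v[mid]=6=6: mid=5
end: lo=0, hi=4; v = [6, 6, 6, 6, 6, 10, 10, 10, 10, 10]

[6, 6, 6, 6, 6, 10, 10, 10, 10, 10]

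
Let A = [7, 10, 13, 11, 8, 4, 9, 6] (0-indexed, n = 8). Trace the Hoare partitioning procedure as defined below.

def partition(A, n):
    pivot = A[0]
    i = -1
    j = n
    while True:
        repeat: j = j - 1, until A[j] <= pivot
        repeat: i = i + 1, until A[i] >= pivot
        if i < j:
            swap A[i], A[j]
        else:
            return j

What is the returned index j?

pivot = A[0] = 7; i = -1, j = 8
j→7 (A[7]=6≤7), i→0 (A[0]=7≥7); i<j, swap → [6, 10, 13, 11, 8, 4, 9, 7]
j→5 (A[5]=4≤7), i→1 (A[1]=10≥7); i<j, swap → [6, 4, 13, 11, 8, 10, 9, 7]
j→1, i→2; i≥j, return j=1. A = [6, 4, 13, 11, 8, 10, 9, 7]

1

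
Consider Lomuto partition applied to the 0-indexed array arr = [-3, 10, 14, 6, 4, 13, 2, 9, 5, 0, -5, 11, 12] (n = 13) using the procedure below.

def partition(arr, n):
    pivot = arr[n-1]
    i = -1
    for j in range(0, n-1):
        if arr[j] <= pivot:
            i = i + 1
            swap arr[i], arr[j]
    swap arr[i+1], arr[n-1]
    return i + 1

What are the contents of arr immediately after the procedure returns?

[-3, 10, 6, 4, 2, 9, 5, 0, -5, 11, 12, 13, 14]

pivot = arr[12] = 12; i = -1
j=0: arr[0]=-3 ≤ 12 → i=0, swap arr[0],arr[0] (no change) → [-3, 10, 14, 6, 4, 13, 2, 9, 5, 0, -5, 11, 12]
j=1: arr[1]=10 ≤ 12 → i=1, swap arr[1],arr[1] (no change) → [-3, 10, 14, 6, 4, 13, 2, 9, 5, 0, -5, 11, 12]
j=2: arr[2]=14 > 12 → no swap
j=3: arr[3]=6 ≤ 12 → i=2, swap arr[2],arr[3] → [-3, 10, 6, 14, 4, 13, 2, 9, 5, 0, -5, 11, 12]
j=4: arr[4]=4 ≤ 12 → i=3, swap arr[3],arr[4] → [-3, 10, 6, 4, 14, 13, 2, 9, 5, 0, -5, 11, 12]
j=5: arr[5]=13 > 12 → no swap
j=6: arr[6]=2 ≤ 12 → i=4, swap arr[4],arr[6] → [-3, 10, 6, 4, 2, 13, 14, 9, 5, 0, -5, 11, 12]
j=7: arr[7]=9 ≤ 12 → i=5, swap arr[5],arr[7] → [-3, 10, 6, 4, 2, 9, 14, 13, 5, 0, -5, 11, 12]
j=8: arr[8]=5 ≤ 12 → i=6, swap arr[6],arr[8] → [-3, 10, 6, 4, 2, 9, 5, 13, 14, 0, -5, 11, 12]
j=9: arr[9]=0 ≤ 12 → i=7, swap arr[7],arr[9] → [-3, 10, 6, 4, 2, 9, 5, 0, 14, 13, -5, 11, 12]
j=10: arr[10]=-5 ≤ 12 → i=8, swap arr[8],arr[10] → [-3, 10, 6, 4, 2, 9, 5, 0, -5, 13, 14, 11, 12]
j=11: arr[11]=11 ≤ 12 → i=9, swap arr[9],arr[11] → [-3, 10, 6, 4, 2, 9, 5, 0, -5, 11, 14, 13, 12]
final swap arr[10],arr[12] → [-3, 10, 6, 4, 2, 9, 5, 0, -5, 11, 12, 13, 14]; return 10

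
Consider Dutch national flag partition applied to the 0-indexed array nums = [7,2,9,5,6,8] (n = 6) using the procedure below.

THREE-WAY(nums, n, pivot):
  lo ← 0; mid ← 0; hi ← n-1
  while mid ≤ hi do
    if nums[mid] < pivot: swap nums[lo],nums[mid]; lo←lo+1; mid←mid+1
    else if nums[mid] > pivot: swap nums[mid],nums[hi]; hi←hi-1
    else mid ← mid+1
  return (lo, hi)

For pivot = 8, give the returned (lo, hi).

lo=0 mid=0 hi=5
7<8: swap(0,0), lo=1 mid=1 ⇒ [7,2,9,5,6,8]
2<8: swap(1,1), lo=2 mid=2 ⇒ [7,2,9,5,6,8]
9>8: swap(2,5), hi=4 ⇒ [7,2,8,5,6,9]
8=8: mid=3
5<8: swap(2,3), lo=3 mid=4 ⇒ [7,2,5,8,6,9]
6<8: swap(3,4), lo=4 mid=5 ⇒ [7,2,5,6,8,9]
done. lo=4 hi=4; nums=[7,2,5,6,8,9]

(4, 4)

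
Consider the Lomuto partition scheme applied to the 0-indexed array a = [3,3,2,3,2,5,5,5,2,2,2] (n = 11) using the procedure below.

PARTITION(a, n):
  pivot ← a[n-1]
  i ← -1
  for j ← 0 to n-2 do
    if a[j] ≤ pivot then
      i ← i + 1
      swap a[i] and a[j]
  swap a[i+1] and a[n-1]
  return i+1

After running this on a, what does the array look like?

pivot=2, i=-1
j=0: 3>2, skip
j=1: 3>2, skip
j=2: 2≤2, i=0, swap(0,2) ⇒ [2,3,3,3,2,5,5,5,2,2,2]
j=3: 3>2, skip
j=4: 2≤2, i=1, swap(1,4) ⇒ [2,2,3,3,3,5,5,5,2,2,2]
j=5: 5>2, skip
j=6: 5>2, skip
j=7: 5>2, skip
j=8: 2≤2, i=2, swap(2,8) ⇒ [2,2,2,3,3,5,5,5,3,2,2]
j=9: 2≤2, i=3, swap(3,9) ⇒ [2,2,2,2,3,5,5,5,3,3,2]
swap(4,10) ⇒ [2,2,2,2,2,5,5,5,3,3,3]; return 4

[2,2,2,2,2,5,5,5,3,3,3]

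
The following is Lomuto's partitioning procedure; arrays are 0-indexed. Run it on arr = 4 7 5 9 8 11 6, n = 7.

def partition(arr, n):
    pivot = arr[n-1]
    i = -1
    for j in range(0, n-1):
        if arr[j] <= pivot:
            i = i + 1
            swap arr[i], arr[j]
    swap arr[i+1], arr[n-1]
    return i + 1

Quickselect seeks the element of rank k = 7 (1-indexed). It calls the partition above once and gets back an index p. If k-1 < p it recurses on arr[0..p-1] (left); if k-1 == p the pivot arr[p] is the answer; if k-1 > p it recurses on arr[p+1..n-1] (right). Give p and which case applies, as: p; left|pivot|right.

2; right

pivot = arr[6] = 6; i = -1
j=0: arr[0]=4 ≤ 6 → i=0, swap arr[0],arr[0] (no change) → 4 7 5 9 8 11 6
j=1: arr[1]=7 > 6 → no swap
j=2: arr[2]=5 ≤ 6 → i=1, swap arr[1],arr[2] → 4 5 7 9 8 11 6
j=3: arr[3]=9 > 6 → no swap
j=4: arr[4]=8 > 6 → no swap
j=5: arr[5]=11 > 6 → no swap
final swap arr[2],arr[6] → 4 5 6 9 8 11 7; return 2
p = 2; k-1 = 6 > 2 ⇒ right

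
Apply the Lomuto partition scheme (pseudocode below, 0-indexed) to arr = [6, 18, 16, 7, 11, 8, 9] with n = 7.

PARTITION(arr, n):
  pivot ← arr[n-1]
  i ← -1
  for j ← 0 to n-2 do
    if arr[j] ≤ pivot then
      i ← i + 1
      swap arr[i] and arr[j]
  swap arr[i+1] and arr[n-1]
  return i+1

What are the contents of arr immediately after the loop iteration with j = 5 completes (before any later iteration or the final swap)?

[6, 7, 8, 18, 11, 16, 9]

pivot = arr[6] = 9; i = -1
j=0: arr[0]=6 ≤ 9 → i=0, swap arr[0],arr[0] (no change) → [6, 18, 16, 7, 11, 8, 9]
j=1: arr[1]=18 > 9 → no swap
j=2: arr[2]=16 > 9 → no swap
j=3: arr[3]=7 ≤ 9 → i=1, swap arr[1],arr[3] → [6, 7, 16, 18, 11, 8, 9]
j=4: arr[4]=11 > 9 → no swap
j=5: arr[5]=8 ≤ 9 → i=2, swap arr[2],arr[5] → [6, 7, 8, 18, 11, 16, 9]
(after j=5) arr = [6, 7, 8, 18, 11, 16, 9]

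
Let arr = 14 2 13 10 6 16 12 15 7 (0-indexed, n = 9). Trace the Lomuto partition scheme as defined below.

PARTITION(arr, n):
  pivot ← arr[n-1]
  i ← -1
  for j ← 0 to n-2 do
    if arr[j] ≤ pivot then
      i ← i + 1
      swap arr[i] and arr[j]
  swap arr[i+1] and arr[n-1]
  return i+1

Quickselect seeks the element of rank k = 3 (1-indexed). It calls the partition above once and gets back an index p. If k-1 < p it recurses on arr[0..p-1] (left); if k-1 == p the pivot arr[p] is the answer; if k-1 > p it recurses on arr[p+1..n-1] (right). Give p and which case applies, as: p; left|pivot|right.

2; pivot

pivot=7, i=-1
j=0: 14>7, skip
j=1: 2≤7, i=0, swap(0,1) ⇒ 2 14 13 10 6 16 12 15 7
j=2: 13>7, skip
j=3: 10>7, skip
j=4: 6≤7, i=1, swap(1,4) ⇒ 2 6 13 10 14 16 12 15 7
j=5: 16>7, skip
j=6: 12>7, skip
j=7: 15>7, skip
swap(2,8) ⇒ 2 6 7 10 14 16 12 15 13; return 2
p = 2; k-1 = 2 == 2 ⇒ pivot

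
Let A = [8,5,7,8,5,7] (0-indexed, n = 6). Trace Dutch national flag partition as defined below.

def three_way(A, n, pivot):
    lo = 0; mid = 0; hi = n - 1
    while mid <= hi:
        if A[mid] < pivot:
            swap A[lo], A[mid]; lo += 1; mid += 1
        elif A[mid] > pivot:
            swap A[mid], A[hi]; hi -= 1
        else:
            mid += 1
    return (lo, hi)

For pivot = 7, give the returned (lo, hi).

(2, 3)

lo=0 mid=0 hi=5
8>7: swap(0,5), hi=4 ⇒ [7,5,7,8,5,8]
7=7: mid=1
5<7: swap(0,1), lo=1 mid=2 ⇒ [5,7,7,8,5,8]
7=7: mid=3
8>7: swap(3,4), hi=3 ⇒ [5,7,7,5,8,8]
5<7: swap(1,3), lo=2 mid=4 ⇒ [5,5,7,7,8,8]
done. lo=2 hi=3; A=[5,5,7,7,8,8]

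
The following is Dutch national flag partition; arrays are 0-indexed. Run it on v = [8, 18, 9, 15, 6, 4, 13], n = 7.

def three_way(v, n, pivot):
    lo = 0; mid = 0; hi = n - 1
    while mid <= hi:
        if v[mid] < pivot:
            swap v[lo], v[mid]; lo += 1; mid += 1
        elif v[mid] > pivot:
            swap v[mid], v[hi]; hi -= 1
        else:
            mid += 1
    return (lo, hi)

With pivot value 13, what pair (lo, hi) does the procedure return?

(4, 4)

pivot = 13; lo=0, mid=0, hi=6
v[mid]=8<13: swap v[0],v[0]; lo=1,mid=1 → [8, 18, 9, 15, 6, 4, 13]
v[mid]=18>13: swap v[1],v[6]; hi=5 → [8, 13, 9, 15, 6, 4, 18]
v[mid]=13=13: mid=2
v[mid]=9<13: swap v[1],v[2]; lo=2,mid=3 → [8, 9, 13, 15, 6, 4, 18]
v[mid]=15>13: swap v[3],v[5]; hi=4 → [8, 9, 13, 4, 6, 15, 18]
v[mid]=4<13: swap v[2],v[3]; lo=3,mid=4 → [8, 9, 4, 13, 6, 15, 18]
v[mid]=6<13: swap v[3],v[4]; lo=4,mid=5 → [8, 9, 4, 6, 13, 15, 18]
end: lo=4, hi=4; v = [8, 9, 4, 6, 13, 15, 18]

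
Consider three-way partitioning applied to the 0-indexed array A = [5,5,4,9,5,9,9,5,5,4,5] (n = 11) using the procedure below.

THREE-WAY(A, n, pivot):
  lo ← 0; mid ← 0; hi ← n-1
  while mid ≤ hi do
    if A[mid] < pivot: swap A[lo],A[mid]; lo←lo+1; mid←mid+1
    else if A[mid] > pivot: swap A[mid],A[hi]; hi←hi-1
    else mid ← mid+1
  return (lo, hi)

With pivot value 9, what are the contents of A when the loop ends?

[5,5,4,5,5,5,4,5,9,9,9]

pivot = 9; lo=0, mid=0, hi=10
A[mid]=5<9: swap A[0],A[0]; lo=1,mid=1 → [5,5,4,9,5,9,9,5,5,4,5]
A[mid]=5<9: swap A[1],A[1]; lo=2,mid=2 → [5,5,4,9,5,9,9,5,5,4,5]
A[mid]=4<9: swap A[2],A[2]; lo=3,mid=3 → [5,5,4,9,5,9,9,5,5,4,5]
A[mid]=9=9: mid=4
A[mid]=5<9: swap A[3],A[4]; lo=4,mid=5 → [5,5,4,5,9,9,9,5,5,4,5]
A[mid]=9=9: mid=6
A[mid]=9=9: mid=7
A[mid]=5<9: swap A[4],A[7]; lo=5,mid=8 → [5,5,4,5,5,9,9,9,5,4,5]
A[mid]=5<9: swap A[5],A[8]; lo=6,mid=9 → [5,5,4,5,5,5,9,9,9,4,5]
A[mid]=4<9: swap A[6],A[9]; lo=7,mid=10 → [5,5,4,5,5,5,4,9,9,9,5]
A[mid]=5<9: swap A[7],A[10]; lo=8,mid=11 → [5,5,4,5,5,5,4,5,9,9,9]
end: lo=8, hi=10; A = [5,5,4,5,5,5,4,5,9,9,9]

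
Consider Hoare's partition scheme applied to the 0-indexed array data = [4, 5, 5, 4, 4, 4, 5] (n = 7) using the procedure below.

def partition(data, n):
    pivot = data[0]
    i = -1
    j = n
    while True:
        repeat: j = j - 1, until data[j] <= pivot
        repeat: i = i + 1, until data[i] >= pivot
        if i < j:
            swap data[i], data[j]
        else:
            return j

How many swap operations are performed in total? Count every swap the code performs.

pivot = data[0] = 4; i = -1, j = 7
j→5 (data[5]=4≤4), i→0 (data[0]=4≥4); i<j, swap → [4, 5, 5, 4, 4, 4, 5]
j→4 (data[4]=4≤4), i→1 (data[1]=5≥4); i<j, swap → [4, 4, 5, 4, 5, 4, 5]
j→3 (data[3]=4≤4), i→2 (data[2]=5≥4); i<j, swap → [4, 4, 4, 5, 5, 4, 5]
j→2, i→3; i≥j, return j=2. data = [4, 4, 4, 5, 5, 4, 5]

3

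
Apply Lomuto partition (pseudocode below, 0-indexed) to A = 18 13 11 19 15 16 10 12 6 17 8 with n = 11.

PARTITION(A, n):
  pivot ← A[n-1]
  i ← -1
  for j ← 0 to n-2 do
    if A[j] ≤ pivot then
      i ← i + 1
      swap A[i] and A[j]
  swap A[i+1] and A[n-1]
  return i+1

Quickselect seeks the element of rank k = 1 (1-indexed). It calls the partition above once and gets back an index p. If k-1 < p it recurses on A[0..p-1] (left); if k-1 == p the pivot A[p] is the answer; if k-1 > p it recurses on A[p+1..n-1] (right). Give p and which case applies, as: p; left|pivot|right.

1; left

pivot = A[10] = 8; i = -1
j=0: A[0]=18 > 8 → no swap
j=1: A[1]=13 > 8 → no swap
j=2: A[2]=11 > 8 → no swap
j=3: A[3]=19 > 8 → no swap
j=4: A[4]=15 > 8 → no swap
j=5: A[5]=16 > 8 → no swap
j=6: A[6]=10 > 8 → no swap
j=7: A[7]=12 > 8 → no swap
j=8: A[8]=6 ≤ 8 → i=0, swap A[0],A[8] → 6 13 11 19 15 16 10 12 18 17 8
j=9: A[9]=17 > 8 → no swap
final swap A[1],A[10] → 6 8 11 19 15 16 10 12 18 17 13; return 1
p = 1; k-1 = 0 < 1 ⇒ left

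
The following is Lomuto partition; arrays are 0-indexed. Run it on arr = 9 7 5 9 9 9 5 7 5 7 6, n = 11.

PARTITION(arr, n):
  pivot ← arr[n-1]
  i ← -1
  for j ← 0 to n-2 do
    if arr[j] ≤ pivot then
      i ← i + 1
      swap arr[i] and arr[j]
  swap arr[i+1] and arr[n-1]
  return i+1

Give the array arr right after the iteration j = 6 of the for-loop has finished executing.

pivot = arr[10] = 6; i = -1
j=0: arr[0]=9 > 6 → no swap
j=1: arr[1]=7 > 6 → no swap
j=2: arr[2]=5 ≤ 6 → i=0, swap arr[0],arr[2] → 5 7 9 9 9 9 5 7 5 7 6
j=3: arr[3]=9 > 6 → no swap
j=4: arr[4]=9 > 6 → no swap
j=5: arr[5]=9 > 6 → no swap
j=6: arr[6]=5 ≤ 6 → i=1, swap arr[1],arr[6] → 5 5 9 9 9 9 7 7 5 7 6
(after j=6) arr = 5 5 9 9 9 9 7 7 5 7 6

5 5 9 9 9 9 7 7 5 7 6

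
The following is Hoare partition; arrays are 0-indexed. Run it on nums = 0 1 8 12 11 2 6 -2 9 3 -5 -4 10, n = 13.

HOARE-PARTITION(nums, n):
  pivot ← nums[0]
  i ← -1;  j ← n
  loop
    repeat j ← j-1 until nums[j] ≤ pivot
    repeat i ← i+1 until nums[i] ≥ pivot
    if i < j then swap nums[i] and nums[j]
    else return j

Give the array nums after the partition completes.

-4 -5 -2 12 11 2 6 8 9 3 1 0 10

pivot=0
j stops at 11 (-4), i stops at 0 (0); swap ⇒ -4 1 8 12 11 2 6 -2 9 3 -5 0 10
j stops at 10 (-5), i stops at 1 (1); swap ⇒ -4 -5 8 12 11 2 6 -2 9 3 1 0 10
j stops at 7 (-2), i stops at 2 (8); swap ⇒ -4 -5 -2 12 11 2 6 8 9 3 1 0 10
j stops at 2, i stops at 3; i≥j ⇒ return 2. nums=-4 -5 -2 12 11 2 6 8 9 3 1 0 10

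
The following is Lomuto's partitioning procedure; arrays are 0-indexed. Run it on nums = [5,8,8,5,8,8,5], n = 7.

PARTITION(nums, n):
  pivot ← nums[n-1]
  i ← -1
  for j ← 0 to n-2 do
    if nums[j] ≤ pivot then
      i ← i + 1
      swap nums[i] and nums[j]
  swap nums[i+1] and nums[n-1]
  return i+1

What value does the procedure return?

2

pivot = nums[6] = 5; i = -1
j=0: nums[0]=5 ≤ 5 → i=0, swap nums[0],nums[0] (no change) → [5,8,8,5,8,8,5]
j=1: nums[1]=8 > 5 → no swap
j=2: nums[2]=8 > 5 → no swap
j=3: nums[3]=5 ≤ 5 → i=1, swap nums[1],nums[3] → [5,5,8,8,8,8,5]
j=4: nums[4]=8 > 5 → no swap
j=5: nums[5]=8 > 5 → no swap
final swap nums[2],nums[6] → [5,5,5,8,8,8,8]; return 2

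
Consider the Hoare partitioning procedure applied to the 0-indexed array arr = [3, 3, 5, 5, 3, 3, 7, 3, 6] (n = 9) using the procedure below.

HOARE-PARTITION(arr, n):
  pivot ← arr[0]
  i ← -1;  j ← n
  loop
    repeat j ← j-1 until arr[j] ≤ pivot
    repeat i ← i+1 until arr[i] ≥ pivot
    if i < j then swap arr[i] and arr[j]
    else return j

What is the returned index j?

2

pivot=3
j stops at 7 (3), i stops at 0 (3); swap ⇒ [3, 3, 5, 5, 3, 3, 7, 3, 6]
j stops at 5 (3), i stops at 1 (3); swap ⇒ [3, 3, 5, 5, 3, 3, 7, 3, 6]
j stops at 4 (3), i stops at 2 (5); swap ⇒ [3, 3, 3, 5, 5, 3, 7, 3, 6]
j stops at 2, i stops at 3; i≥j ⇒ return 2. arr=[3, 3, 3, 5, 5, 3, 7, 3, 6]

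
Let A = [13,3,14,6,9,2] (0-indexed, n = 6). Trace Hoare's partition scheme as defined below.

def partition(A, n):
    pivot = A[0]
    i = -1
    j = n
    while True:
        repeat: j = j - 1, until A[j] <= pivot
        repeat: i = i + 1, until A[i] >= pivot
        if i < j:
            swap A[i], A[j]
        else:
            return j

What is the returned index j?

pivot=13
j stops at 5 (2), i stops at 0 (13); swap ⇒ [2,3,14,6,9,13]
j stops at 4 (9), i stops at 2 (14); swap ⇒ [2,3,9,6,14,13]
j stops at 3, i stops at 4; i≥j ⇒ return 3. A=[2,3,9,6,14,13]

3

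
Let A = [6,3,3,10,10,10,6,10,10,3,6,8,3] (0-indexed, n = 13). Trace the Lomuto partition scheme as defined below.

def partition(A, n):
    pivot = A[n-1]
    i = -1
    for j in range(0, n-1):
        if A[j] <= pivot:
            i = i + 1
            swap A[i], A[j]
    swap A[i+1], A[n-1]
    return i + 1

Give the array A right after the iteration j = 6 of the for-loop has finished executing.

pivot = A[12] = 3; i = -1
j=0: A[0]=6 > 3 → no swap
j=1: A[1]=3 ≤ 3 → i=0, swap A[0],A[1] → [3,6,3,10,10,10,6,10,10,3,6,8,3]
j=2: A[2]=3 ≤ 3 → i=1, swap A[1],A[2] → [3,3,6,10,10,10,6,10,10,3,6,8,3]
j=3: A[3]=10 > 3 → no swap
j=4: A[4]=10 > 3 → no swap
j=5: A[5]=10 > 3 → no swap
j=6: A[6]=6 > 3 → no swap
(after j=6) A = [3,3,6,10,10,10,6,10,10,3,6,8,3]

[3,3,6,10,10,10,6,10,10,3,6,8,3]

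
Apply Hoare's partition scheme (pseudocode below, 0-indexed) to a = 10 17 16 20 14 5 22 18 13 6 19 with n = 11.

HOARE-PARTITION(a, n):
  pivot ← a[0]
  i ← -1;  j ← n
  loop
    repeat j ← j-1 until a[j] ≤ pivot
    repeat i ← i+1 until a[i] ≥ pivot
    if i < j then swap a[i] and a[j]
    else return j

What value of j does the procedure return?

pivot = a[0] = 10; i = -1, j = 11
j→9 (a[9]=6≤10), i→0 (a[0]=10≥10); i<j, swap → 6 17 16 20 14 5 22 18 13 10 19
j→5 (a[5]=5≤10), i→1 (a[1]=17≥10); i<j, swap → 6 5 16 20 14 17 22 18 13 10 19
j→1, i→2; i≥j, return j=1. a = 6 5 16 20 14 17 22 18 13 10 19

1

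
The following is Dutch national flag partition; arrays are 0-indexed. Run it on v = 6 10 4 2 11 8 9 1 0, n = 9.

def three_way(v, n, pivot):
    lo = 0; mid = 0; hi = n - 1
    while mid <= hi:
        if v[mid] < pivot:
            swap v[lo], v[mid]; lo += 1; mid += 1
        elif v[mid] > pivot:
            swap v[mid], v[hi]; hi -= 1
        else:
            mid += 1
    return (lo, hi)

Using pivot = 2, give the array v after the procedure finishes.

0 1 2 11 8 9 4 10 6

lo=0 mid=0 hi=8
6>2: swap(0,8), hi=7 ⇒ 0 10 4 2 11 8 9 1 6
0<2: swap(0,0), lo=1 mid=1 ⇒ 0 10 4 2 11 8 9 1 6
10>2: swap(1,7), hi=6 ⇒ 0 1 4 2 11 8 9 10 6
1<2: swap(1,1), lo=2 mid=2 ⇒ 0 1 4 2 11 8 9 10 6
4>2: swap(2,6), hi=5 ⇒ 0 1 9 2 11 8 4 10 6
9>2: swap(2,5), hi=4 ⇒ 0 1 8 2 11 9 4 10 6
8>2: swap(2,4), hi=3 ⇒ 0 1 11 2 8 9 4 10 6
11>2: swap(2,3), hi=2 ⇒ 0 1 2 11 8 9 4 10 6
2=2: mid=3
done. lo=2 hi=2; v=0 1 2 11 8 9 4 10 6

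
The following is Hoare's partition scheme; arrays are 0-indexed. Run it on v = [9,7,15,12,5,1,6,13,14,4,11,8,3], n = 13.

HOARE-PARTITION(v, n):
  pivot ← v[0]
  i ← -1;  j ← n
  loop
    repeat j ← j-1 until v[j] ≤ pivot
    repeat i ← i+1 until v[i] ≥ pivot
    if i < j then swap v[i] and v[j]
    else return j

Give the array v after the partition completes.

pivot = v[0] = 9; i = -1, j = 13
j→12 (v[12]=3≤9), i→0 (v[0]=9≥9); i<j, swap → [3,7,15,12,5,1,6,13,14,4,11,8,9]
j→11 (v[11]=8≤9), i→2 (v[2]=15≥9); i<j, swap → [3,7,8,12,5,1,6,13,14,4,11,15,9]
j→9 (v[9]=4≤9), i→3 (v[3]=12≥9); i<j, swap → [3,7,8,4,5,1,6,13,14,12,11,15,9]
j→6, i→7; i≥j, return j=6. v = [3,7,8,4,5,1,6,13,14,12,11,15,9]

[3,7,8,4,5,1,6,13,14,12,11,15,9]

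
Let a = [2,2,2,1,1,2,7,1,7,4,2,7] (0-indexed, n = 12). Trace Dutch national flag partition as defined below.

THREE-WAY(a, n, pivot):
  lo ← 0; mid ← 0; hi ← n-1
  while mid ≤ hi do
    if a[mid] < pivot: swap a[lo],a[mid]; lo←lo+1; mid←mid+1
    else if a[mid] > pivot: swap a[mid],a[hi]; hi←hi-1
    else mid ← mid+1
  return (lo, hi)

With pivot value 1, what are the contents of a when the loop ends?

lo=0 mid=0 hi=11
2>1: swap(0,11), hi=10 ⇒ [7,2,2,1,1,2,7,1,7,4,2,2]
7>1: swap(0,10), hi=9 ⇒ [2,2,2,1,1,2,7,1,7,4,7,2]
2>1: swap(0,9), hi=8 ⇒ [4,2,2,1,1,2,7,1,7,2,7,2]
4>1: swap(0,8), hi=7 ⇒ [7,2,2,1,1,2,7,1,4,2,7,2]
7>1: swap(0,7), hi=6 ⇒ [1,2,2,1,1,2,7,7,4,2,7,2]
1=1: mid=1
2>1: swap(1,6), hi=5 ⇒ [1,7,2,1,1,2,2,7,4,2,7,2]
7>1: swap(1,5), hi=4 ⇒ [1,2,2,1,1,7,2,7,4,2,7,2]
2>1: swap(1,4), hi=3 ⇒ [1,1,2,1,2,7,2,7,4,2,7,2]
1=1: mid=2
2>1: swap(2,3), hi=2 ⇒ [1,1,1,2,2,7,2,7,4,2,7,2]
1=1: mid=3
done. lo=0 hi=2; a=[1,1,1,2,2,7,2,7,4,2,7,2]

[1,1,1,2,2,7,2,7,4,2,7,2]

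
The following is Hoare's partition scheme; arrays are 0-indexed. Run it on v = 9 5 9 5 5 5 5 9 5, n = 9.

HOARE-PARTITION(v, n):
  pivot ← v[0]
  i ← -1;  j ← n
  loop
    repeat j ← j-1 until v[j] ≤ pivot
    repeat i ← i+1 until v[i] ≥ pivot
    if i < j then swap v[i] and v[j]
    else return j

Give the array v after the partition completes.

pivot = v[0] = 9; i = -1, j = 9
j→8 (v[8]=5≤9), i→0 (v[0]=9≥9); i<j, swap → 5 5 9 5 5 5 5 9 9
j→7 (v[7]=9≤9), i→2 (v[2]=9≥9); i<j, swap → 5 5 9 5 5 5 5 9 9
j→6, i→7; i≥j, return j=6. v = 5 5 9 5 5 5 5 9 9

5 5 9 5 5 5 5 9 9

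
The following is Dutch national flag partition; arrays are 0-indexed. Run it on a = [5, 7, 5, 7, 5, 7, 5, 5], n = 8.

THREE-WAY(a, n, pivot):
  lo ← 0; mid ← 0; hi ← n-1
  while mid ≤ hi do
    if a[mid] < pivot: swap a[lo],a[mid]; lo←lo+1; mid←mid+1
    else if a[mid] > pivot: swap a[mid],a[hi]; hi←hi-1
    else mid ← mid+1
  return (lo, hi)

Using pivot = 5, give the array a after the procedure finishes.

[5, 5, 5, 5, 5, 7, 7, 7]

lo=0 mid=0 hi=7
5=5: mid=1
7>5: swap(1,7), hi=6 ⇒ [5, 5, 5, 7, 5, 7, 5, 7]
5=5: mid=2
5=5: mid=3
7>5: swap(3,6), hi=5 ⇒ [5, 5, 5, 5, 5, 7, 7, 7]
5=5: mid=4
5=5: mid=5
7>5: swap(5,5), hi=4 ⇒ [5, 5, 5, 5, 5, 7, 7, 7]
done. lo=0 hi=4; a=[5, 5, 5, 5, 5, 7, 7, 7]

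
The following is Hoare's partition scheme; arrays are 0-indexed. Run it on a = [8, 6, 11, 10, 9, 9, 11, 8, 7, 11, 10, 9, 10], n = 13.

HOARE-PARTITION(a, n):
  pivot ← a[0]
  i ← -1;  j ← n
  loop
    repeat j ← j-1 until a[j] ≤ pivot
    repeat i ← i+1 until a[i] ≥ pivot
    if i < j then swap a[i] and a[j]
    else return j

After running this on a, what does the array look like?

[7, 6, 8, 10, 9, 9, 11, 11, 8, 11, 10, 9, 10]

pivot=8
j stops at 8 (7), i stops at 0 (8); swap ⇒ [7, 6, 11, 10, 9, 9, 11, 8, 8, 11, 10, 9, 10]
j stops at 7 (8), i stops at 2 (11); swap ⇒ [7, 6, 8, 10, 9, 9, 11, 11, 8, 11, 10, 9, 10]
j stops at 2, i stops at 3; i≥j ⇒ return 2. a=[7, 6, 8, 10, 9, 9, 11, 11, 8, 11, 10, 9, 10]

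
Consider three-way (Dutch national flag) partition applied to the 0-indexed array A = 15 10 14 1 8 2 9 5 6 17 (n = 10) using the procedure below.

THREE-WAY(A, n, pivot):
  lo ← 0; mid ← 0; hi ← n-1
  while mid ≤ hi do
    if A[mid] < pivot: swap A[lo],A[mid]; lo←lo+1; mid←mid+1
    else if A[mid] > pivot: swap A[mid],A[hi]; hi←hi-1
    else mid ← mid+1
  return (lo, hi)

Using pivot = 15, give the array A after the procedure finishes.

10 14 1 8 2 9 5 6 15 17

pivot = 15; lo=0, mid=0, hi=9
A[mid]=15=15: mid=1
A[mid]=10<15: swap A[0],A[1]; lo=1,mid=2 → 10 15 14 1 8 2 9 5 6 17
A[mid]=14<15: swap A[1],A[2]; lo=2,mid=3 → 10 14 15 1 8 2 9 5 6 17
A[mid]=1<15: swap A[2],A[3]; lo=3,mid=4 → 10 14 1 15 8 2 9 5 6 17
A[mid]=8<15: swap A[3],A[4]; lo=4,mid=5 → 10 14 1 8 15 2 9 5 6 17
A[mid]=2<15: swap A[4],A[5]; lo=5,mid=6 → 10 14 1 8 2 15 9 5 6 17
A[mid]=9<15: swap A[5],A[6]; lo=6,mid=7 → 10 14 1 8 2 9 15 5 6 17
A[mid]=5<15: swap A[6],A[7]; lo=7,mid=8 → 10 14 1 8 2 9 5 15 6 17
A[mid]=6<15: swap A[7],A[8]; lo=8,mid=9 → 10 14 1 8 2 9 5 6 15 17
A[mid]=17>15: swap A[9],A[9]; hi=8 → 10 14 1 8 2 9 5 6 15 17
end: lo=8, hi=8; A = 10 14 1 8 2 9 5 6 15 17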